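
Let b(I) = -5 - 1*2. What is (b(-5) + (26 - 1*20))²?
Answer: 1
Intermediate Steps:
b(I) = -7 (b(I) = -5 - 2 = -7)
(b(-5) + (26 - 1*20))² = (-7 + (26 - 1*20))² = (-7 + (26 - 20))² = (-7 + 6)² = (-1)² = 1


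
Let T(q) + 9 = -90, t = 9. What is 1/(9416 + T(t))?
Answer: 1/9317 ≈ 0.00010733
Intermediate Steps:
T(q) = -99 (T(q) = -9 - 90 = -99)
1/(9416 + T(t)) = 1/(9416 - 99) = 1/9317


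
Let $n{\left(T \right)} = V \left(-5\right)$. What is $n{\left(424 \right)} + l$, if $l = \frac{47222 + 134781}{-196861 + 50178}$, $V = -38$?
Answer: $\frac{27687767}{146683} \approx 188.76$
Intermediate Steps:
$n{\left(T \right)} = 190$ ($n{\left(T \right)} = \left(-38\right) \left(-5\right) = 190$)
$l = - \frac{182003}{146683}$ ($l = \frac{182003}{-146683} = 182003 \left(- \frac{1}{146683}\right) = - \frac{182003}{146683} \approx -1.2408$)
$n{\left(424 \right)} + l = 190 - \frac{182003}{146683} = \frac{27687767}{146683}$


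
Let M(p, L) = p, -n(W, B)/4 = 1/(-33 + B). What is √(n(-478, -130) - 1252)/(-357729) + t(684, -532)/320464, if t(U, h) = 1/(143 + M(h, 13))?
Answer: -1/124660496 - 2*I*√8315934/58309827 ≈ -8.0218e-9 - 9.8911e-5*I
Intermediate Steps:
n(W, B) = -4/(-33 + B)
t(U, h) = 1/(143 + h)
√(n(-478, -130) - 1252)/(-357729) + t(684, -532)/320464 = √(-4/(-33 - 130) - 1252)/(-357729) + 1/((143 - 532)*320464) = √(-4/(-163) - 1252)*(-1/357729) + (1/320464)/(-389) = √(-4*(-1/163) - 1252)*(-1/357729) - 1/389*1/320464 = √(4/163 - 1252)*(-1/357729) - 1/124660496 = √(-204072/163)*(-1/357729) - 1/124660496 = (2*I*√8315934/163)*(-1/357729) - 1/124660496 = -2*I*√8315934/58309827 - 1/124660496 = -1/124660496 - 2*I*√8315934/58309827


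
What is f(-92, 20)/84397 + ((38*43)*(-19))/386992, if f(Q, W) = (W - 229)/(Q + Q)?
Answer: -41727315/520223108 ≈ -0.080210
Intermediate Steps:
f(Q, W) = (-229 + W)/(2*Q) (f(Q, W) = (-229 + W)/((2*Q)) = (-229 + W)*(1/(2*Q)) = (-229 + W)/(2*Q))
f(-92, 20)/84397 + ((38*43)*(-19))/386992 = ((1/2)*(-229 + 20)/(-92))/84397 + ((38*43)*(-19))/386992 = ((1/2)*(-1/92)*(-209))*(1/84397) + (1634*(-19))*(1/386992) = (209/184)*(1/84397) - 31046*1/386992 = 209/15529048 - 43/536 = -41727315/520223108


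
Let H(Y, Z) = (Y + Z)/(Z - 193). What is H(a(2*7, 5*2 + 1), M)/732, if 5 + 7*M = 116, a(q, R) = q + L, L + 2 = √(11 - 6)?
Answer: -13/60512 - 7*√5/907680 ≈ -0.00023208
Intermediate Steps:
L = -2 + √5 (L = -2 + √(11 - 6) = -2 + √5 ≈ 0.23607)
a(q, R) = -2 + q + √5 (a(q, R) = q + (-2 + √5) = -2 + q + √5)
M = 111/7 (M = -5/7 + (⅐)*116 = -5/7 + 116/7 = 111/7 ≈ 15.857)
H(Y, Z) = (Y + Z)/(-193 + Z)
H(a(2*7, 5*2 + 1), M)/732 = (((-2 + 2*7 + √5) + 111/7)/(-193 + 111/7))/732 = (((-2 + 14 + √5) + 111/7)/(-1240/7))*(1/732) = -7*((12 + √5) + 111/7)/1240*(1/732) = -7*(195/7 + √5)/1240*(1/732) = (-39/248 - 7*√5/1240)*(1/732) = -13/60512 - 7*√5/907680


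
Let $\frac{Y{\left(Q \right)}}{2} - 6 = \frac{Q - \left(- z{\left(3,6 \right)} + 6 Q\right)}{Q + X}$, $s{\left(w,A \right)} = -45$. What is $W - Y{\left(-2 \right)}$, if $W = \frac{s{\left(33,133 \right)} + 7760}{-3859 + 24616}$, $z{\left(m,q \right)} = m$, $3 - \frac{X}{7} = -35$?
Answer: $- \frac{324551}{27676} \approx -11.727$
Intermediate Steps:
$X = 266$ ($X = 21 - -245 = 21 + 245 = 266$)
$W = \frac{7715}{20757}$ ($W = \frac{-45 + 7760}{-3859 + 24616} = \frac{7715}{20757} \approx 0.37168$)
$Y{\left(Q \right)} = 12 + \frac{2 \left(3 - 5 Q\right)}{266 + Q}$ ($Y{\left(Q \right)} = 12 + 2 \frac{Q - \left(-3 + 6 Q\right)}{Q + 266} = 12 + 2 \frac{3 - 5 Q}{266 + Q} = 12 + \frac{2 \left(3 - 5 Q\right)}{266 + Q}$)
$W - Y{\left(-2 \right)} = \frac{7715}{20757} - \frac{2 \left(1599 - 2\right)}{266 - 2} = \frac{7715}{20757} - 2 \cdot \frac{1}{264} \cdot 1597 = \frac{7715}{20757} - \frac{1597}{132} = - \frac{324551}{27676}$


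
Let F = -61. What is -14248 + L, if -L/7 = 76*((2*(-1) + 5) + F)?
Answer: 16608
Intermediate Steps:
L = 30856 (L = -532*((2*(-1) + 5) - 61) = -532*((-2 + 5) - 61) = -532*(3 - 61) = -532*(-58) = -7*(-4408) = 30856)
-14248 + L = -14248 + 30856 = 16608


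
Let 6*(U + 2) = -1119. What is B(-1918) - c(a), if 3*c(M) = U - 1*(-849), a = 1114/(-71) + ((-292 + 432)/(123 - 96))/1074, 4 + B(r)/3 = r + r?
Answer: -70441/6 ≈ -11740.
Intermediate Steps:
U = -377/2 (U = -2 + (⅙)*(-1119) = -2 - 373/2 = -377/2 ≈ -188.50)
B(r) = -12 + 6*r (B(r) = -12 + 3*(r + r) = -12 + 3*(2*r) = -12 + 6*r)
a = -16146916/1029429 (a = 1114*(-1/71) + (140/27)*(1/1074) = -1114/71 + (140*(1/27))*(1/1074) = -1114/71 + (140/27)*(1/1074) = -1114/71 + 70/14499 = -16146916/1029429 ≈ -15.685)
c(M) = 1321/6 (c(M) = (-377/2 - 1*(-849))/3 = (-377/2 + 849)/3 = (⅓)*(1321/2) = 1321/6)
B(-1918) - c(a) = (-12 + 6*(-1918)) - 1*1321/6 = (-12 - 11508) - 1321/6 = -11520 - 1321/6 = -70441/6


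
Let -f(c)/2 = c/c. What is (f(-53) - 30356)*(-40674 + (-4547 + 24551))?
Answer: 627499860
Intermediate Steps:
f(c) = -2 (f(c) = -2*c/c = -2*1 = -2)
(f(-53) - 30356)*(-40674 + (-4547 + 24551)) = (-2 - 30356)*(-40674 + (-4547 + 24551)) = -30358*(-40674 + 20004) = -30358*(-20670) = 627499860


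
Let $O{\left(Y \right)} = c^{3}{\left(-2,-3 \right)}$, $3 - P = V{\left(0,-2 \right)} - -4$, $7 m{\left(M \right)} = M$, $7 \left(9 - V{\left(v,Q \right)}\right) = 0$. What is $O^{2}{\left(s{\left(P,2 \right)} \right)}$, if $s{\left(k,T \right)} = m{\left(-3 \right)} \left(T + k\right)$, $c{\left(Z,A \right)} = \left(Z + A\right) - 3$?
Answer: $262144$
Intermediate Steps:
$V{\left(v,Q \right)} = 9$ ($V{\left(v,Q \right)} = 9 - 0 = 9 + 0 = 9$)
$m{\left(M \right)} = \frac{M}{7}$
$c{\left(Z,A \right)} = -3 + A + Z$ ($c{\left(Z,A \right)} = \left(A + Z\right) - 3 = -3 + A + Z$)
$P = -10$ ($P = 3 - \left(9 - -4\right) = 3 - \left(9 + 4\right) = 3 - 13 = -10$)
$s{\left(k,T \right)} = - \frac{3 T}{7} - \frac{3 k}{7}$ ($s{\left(k,T \right)} = \frac{1}{7} \left(-3\right) \left(T + k\right) = - \frac{3 \left(T + k\right)}{7} = - \frac{3 T}{7} - \frac{3 k}{7}$)
$O{\left(Y \right)} = -512$ ($O{\left(Y \right)} = \left(-3 - 3 - 2\right)^{3} = \left(-8\right)^{3} = -512$)
$O^{2}{\left(s{\left(P,2 \right)} \right)} = \left(-512\right)^{2} = 262144$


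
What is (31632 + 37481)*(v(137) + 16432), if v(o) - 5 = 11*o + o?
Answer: 1249632153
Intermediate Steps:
v(o) = 5 + 12*o (v(o) = 5 + (11*o + o) = 5 + 12*o)
(31632 + 37481)*(v(137) + 16432) = (31632 + 37481)*((5 + 12*137) + 16432) = 69113*((5 + 1644) + 16432) = 69113*(1649 + 16432) = 69113*18081 = 1249632153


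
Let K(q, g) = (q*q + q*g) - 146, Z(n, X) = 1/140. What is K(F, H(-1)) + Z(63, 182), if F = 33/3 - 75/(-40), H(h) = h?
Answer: 15451/2240 ≈ 6.8978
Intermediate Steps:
Z(n, X) = 1/140
F = 103/8 (F = 33*(⅓) - 75*(-1/40) = 11 + 15/8 = 103/8 ≈ 12.875)
K(q, g) = -146 + q² + g*q (K(q, g) = (q² + g*q) - 146 = -146 + q² + g*q)
K(F, H(-1)) + Z(63, 182) = (-146 + (103/8)² - 1*103/8) + 1/140 = (-146 + 10609/64 - 103/8) + 1/140 = 441/64 + 1/140 = 15451/2240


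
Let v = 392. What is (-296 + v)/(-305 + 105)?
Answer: -12/25 ≈ -0.48000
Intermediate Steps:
(-296 + v)/(-305 + 105) = (-296 + 392)/(-305 + 105) = 96/(-200) = 96*(-1/200) = -12/25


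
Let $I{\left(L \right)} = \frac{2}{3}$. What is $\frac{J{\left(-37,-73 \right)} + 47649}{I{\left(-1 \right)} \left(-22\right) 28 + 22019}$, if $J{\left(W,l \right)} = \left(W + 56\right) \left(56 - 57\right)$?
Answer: $\frac{28578}{12965} \approx 2.2042$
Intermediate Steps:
$I{\left(L \right)} = \frac{2}{3}$ ($I{\left(L \right)} = 2 \cdot \frac{1}{3} = \frac{2}{3}$)
$J{\left(W,l \right)} = -56 - W$ ($J{\left(W,l \right)} = \left(56 + W\right) \left(-1\right) = -56 - W$)
$\frac{J{\left(-37,-73 \right)} + 47649}{I{\left(-1 \right)} \left(-22\right) 28 + 22019} = \frac{\left(-56 - -37\right) + 47649}{\frac{2}{3} \left(-22\right) 28 + 22019} = \frac{\left(-56 + 37\right) + 47649}{\left(- \frac{44}{3}\right) 28 + 22019} = \frac{-19 + 47649}{- \frac{1232}{3} + 22019} = \frac{47630}{\frac{64825}{3}} = 47630 \cdot \frac{3}{64825} = \frac{28578}{12965}$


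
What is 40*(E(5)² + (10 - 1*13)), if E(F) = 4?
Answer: 520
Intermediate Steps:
40*(E(5)² + (10 - 1*13)) = 40*(4² + (10 - 1*13)) = 40*(16 + (10 - 13)) = 40*(16 - 3) = 40*13 = 520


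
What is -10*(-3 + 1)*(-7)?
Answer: -140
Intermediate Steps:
-10*(-3 + 1)*(-7) = -10*(-2)*(-7) = 20*(-7) = -140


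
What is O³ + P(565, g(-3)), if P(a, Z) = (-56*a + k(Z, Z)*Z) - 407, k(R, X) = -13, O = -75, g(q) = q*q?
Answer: -454039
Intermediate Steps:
g(q) = q²
P(a, Z) = -407 - 56*a - 13*Z (P(a, Z) = (-56*a - 13*Z) - 407 = -407 - 56*a - 13*Z)
O³ + P(565, g(-3)) = (-75)³ + (-407 - 56*565 - 13*(-3)²) = -421875 + (-407 - 31640 - 13*9) = -421875 + (-407 - 31640 - 117) = -421875 - 32164 = -454039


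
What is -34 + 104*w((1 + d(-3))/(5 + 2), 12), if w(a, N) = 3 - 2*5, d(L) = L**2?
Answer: -762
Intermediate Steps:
w(a, N) = -7 (w(a, N) = 3 - 10 = -7)
-34 + 104*w((1 + d(-3))/(5 + 2), 12) = -34 + 104*(-7) = -34 - 728 = -762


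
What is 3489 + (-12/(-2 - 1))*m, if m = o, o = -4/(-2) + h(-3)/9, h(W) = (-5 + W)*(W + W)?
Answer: 10555/3 ≈ 3518.3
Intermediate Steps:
h(W) = 2*W*(-5 + W) (h(W) = (-5 + W)*(2*W) = 2*W*(-5 + W))
o = 22/3 (o = -4/(-2) + (2*(-3)*(-5 - 3))/9 = -4*(-½) + (2*(-3)*(-8))*(⅑) = 2 + 48*(⅑) = 2 + 16/3 = 22/3 ≈ 7.3333)
m = 22/3 ≈ 7.3333
3489 + (-12/(-2 - 1))*m = 3489 - 12/(-2 - 1)*(22/3) = 3489 - 12/(-3)*(22/3) = 3489 - 12*(-⅓)*(22/3) = 3489 + 4*(22/3) = 3489 + 88/3 = 10555/3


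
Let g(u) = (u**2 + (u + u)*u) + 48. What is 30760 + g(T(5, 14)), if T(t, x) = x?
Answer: 31396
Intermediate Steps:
g(u) = 48 + 3*u**2 (g(u) = (u**2 + (2*u)*u) + 48 = (u**2 + 2*u**2) + 48 = 3*u**2 + 48 = 48 + 3*u**2)
30760 + g(T(5, 14)) = 30760 + (48 + 3*14**2) = 30760 + (48 + 3*196) = 30760 + (48 + 588) = 30760 + 636 = 31396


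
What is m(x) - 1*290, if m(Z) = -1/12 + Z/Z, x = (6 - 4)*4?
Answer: -3469/12 ≈ -289.08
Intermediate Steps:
x = 8 (x = 2*4 = 8)
m(Z) = 11/12 (m(Z) = -1*1/12 + 1 = -1/12 + 1 = 11/12)
m(x) - 1*290 = 11/12 - 1*290 = 11/12 - 290 = -3469/12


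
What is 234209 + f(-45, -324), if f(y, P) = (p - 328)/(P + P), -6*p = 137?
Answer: 910606697/3888 ≈ 2.3421e+5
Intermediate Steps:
p = -137/6 (p = -⅙*137 = -137/6 ≈ -22.833)
f(y, P) = -2105/(12*P) (f(y, P) = (-137/6 - 328)/(P + P) = -2105*1/(2*P)/6 = -2105/(12*P))
234209 + f(-45, -324) = 234209 - 2105/12/(-324) = 234209 - 2105/12*(-1/324) = 234209 + 2105/3888 = 910606697/3888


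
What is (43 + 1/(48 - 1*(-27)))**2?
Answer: 10407076/5625 ≈ 1850.1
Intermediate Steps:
(43 + 1/(48 - 1*(-27)))**2 = (43 + 1/(48 + 27))**2 = (43 + 1/75)**2 = (3226/75)**2 = 10407076/5625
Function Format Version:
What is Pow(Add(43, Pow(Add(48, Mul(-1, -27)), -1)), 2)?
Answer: Rational(10407076, 5625) ≈ 1850.1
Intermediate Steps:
Pow(Add(43, Pow(Add(48, Mul(-1, -27)), -1)), 2) = Pow(Add(43, Pow(Add(48, 27), -1)), 2) = Pow(Add(43, Pow(75, -1)), 2) = Pow(Add(43, Rational(1, 75)), 2) = Pow(Rational(3226, 75), 2) = Rational(10407076, 5625)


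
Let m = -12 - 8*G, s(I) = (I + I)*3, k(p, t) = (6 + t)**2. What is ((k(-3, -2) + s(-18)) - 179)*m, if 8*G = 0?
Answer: 3252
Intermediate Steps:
G = 0 (G = (1/8)*0 = 0)
s(I) = 6*I (s(I) = (2*I)*3 = 6*I)
m = -12 (m = -12 - 8*0 = -12 + 0 = -12)
((k(-3, -2) + s(-18)) - 179)*m = (((6 - 2)**2 + 6*(-18)) - 179)*(-12) = ((4**2 - 108) - 179)*(-12) = ((16 - 108) - 179)*(-12) = (-92 - 179)*(-12) = -271*(-12) = 3252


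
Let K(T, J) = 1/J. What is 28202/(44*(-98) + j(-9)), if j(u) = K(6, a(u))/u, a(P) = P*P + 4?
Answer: -21574530/3298681 ≈ -6.5404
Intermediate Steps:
a(P) = 4 + P² (a(P) = P² + 4 = 4 + P²)
j(u) = 1/(u*(4 + u²)) (j(u) = 1/((4 + u²)*u) = 1/(u*(4 + u²)))
28202/(44*(-98) + j(-9)) = 28202/(44*(-98) + 1/((-9)*(4 + (-9)²))) = 28202/(-4312 - 1/(9*(4 + 81))) = 28202/(-4312 - ⅑/85) = 28202/(-4312 - ⅑*1/85) = 28202/(-4312 - 1/765) = 28202/(-3298681/765) = 28202*(-765/3298681) = -21574530/3298681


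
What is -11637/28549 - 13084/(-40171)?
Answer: -93934811/1146841879 ≈ -0.081907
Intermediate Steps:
-11637/28549 - 13084/(-40171) = -11637*1/28549 - 13084*(-1/40171) = -11637/28549 + 13084/40171 = -93934811/1146841879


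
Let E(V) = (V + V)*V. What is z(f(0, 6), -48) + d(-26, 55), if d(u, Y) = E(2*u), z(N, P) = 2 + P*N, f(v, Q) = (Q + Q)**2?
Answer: -1502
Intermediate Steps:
f(v, Q) = 4*Q**2 (f(v, Q) = (2*Q)**2 = 4*Q**2)
z(N, P) = 2 + N*P
E(V) = 2*V**2 (E(V) = (2*V)*V = 2*V**2)
d(u, Y) = 8*u**2 (d(u, Y) = 2*(2*u)**2 = 2*(4*u**2) = 8*u**2)
z(f(0, 6), -48) + d(-26, 55) = (2 + (4*6**2)*(-48)) + 8*(-26)**2 = (2 + (4*36)*(-48)) + 8*676 = (2 + 144*(-48)) + 5408 = (2 - 6912) + 5408 = -6910 + 5408 = -1502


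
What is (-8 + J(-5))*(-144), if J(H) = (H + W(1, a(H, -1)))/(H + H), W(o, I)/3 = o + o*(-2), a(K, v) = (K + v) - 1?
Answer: 5184/5 ≈ 1036.8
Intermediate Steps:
a(K, v) = -1 + K + v
W(o, I) = -3*o (W(o, I) = 3*(o + o*(-2)) = 3*(o - 2*o) = 3*(-o) = -3*o)
J(H) = (-3 + H)/(2*H) (J(H) = (H - 3*1)/(H + H) = (H - 3)/((2*H)) = (-3 + H)*(1/(2*H)) = (-3 + H)/(2*H))
(-8 + J(-5))*(-144) = (-8 + (1/2)*(-3 - 5)/(-5))*(-144) = (-8 + (1/2)*(-1/5)*(-8))*(-144) = (-8 + 4/5)*(-144) = -36/5*(-144) = 5184/5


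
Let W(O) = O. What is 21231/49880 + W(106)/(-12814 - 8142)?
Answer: 109907389/261321320 ≈ 0.42058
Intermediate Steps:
21231/49880 + W(106)/(-12814 - 8142) = 21231/49880 + 106/(-12814 - 8142) = 21231*(1/49880) + 106/(-20956) = 21231/49880 + 106*(-1/20956) = 21231/49880 - 53/10478 = 109907389/261321320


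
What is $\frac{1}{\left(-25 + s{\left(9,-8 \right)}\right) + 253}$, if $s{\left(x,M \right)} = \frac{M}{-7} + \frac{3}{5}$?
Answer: $\frac{35}{8041} \approx 0.0043527$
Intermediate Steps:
$s{\left(x,M \right)} = \frac{3}{5} - \frac{M}{7}$ ($s{\left(x,M \right)} = M \left(- \frac{1}{7}\right) + 3 \cdot \frac{1}{5} = - \frac{M}{7} + \frac{3}{5} = \frac{3}{5} - \frac{M}{7}$)
$\frac{1}{\left(-25 + s{\left(9,-8 \right)}\right) + 253} = \frac{1}{\left(-25 + \left(\frac{3}{5} - - \frac{8}{7}\right)\right) + 253} = \frac{1}{\left(-25 + \left(\frac{3}{5} + \frac{8}{7}\right)\right) + 253} = \frac{1}{\left(-25 + \frac{61}{35}\right) + 253} = \frac{1}{- \frac{814}{35} + 253} = \frac{1}{\frac{8041}{35}} = \frac{35}{8041}$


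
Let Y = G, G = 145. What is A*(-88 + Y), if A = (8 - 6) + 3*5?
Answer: 969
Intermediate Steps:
Y = 145
A = 17 (A = 2 + 15 = 17)
A*(-88 + Y) = 17*(-88 + 145) = 17*57 = 969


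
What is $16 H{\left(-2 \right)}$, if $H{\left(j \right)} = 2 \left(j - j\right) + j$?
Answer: $-32$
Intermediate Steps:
$H{\left(j \right)} = j$ ($H{\left(j \right)} = 2 \cdot 0 + j = 0 + j = j$)
$16 H{\left(-2 \right)} = 16 \left(-2\right) = -32$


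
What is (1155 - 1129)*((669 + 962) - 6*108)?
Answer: 25558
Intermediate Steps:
(1155 - 1129)*((669 + 962) - 6*108) = 26*(1631 - 648) = 26*983 = 25558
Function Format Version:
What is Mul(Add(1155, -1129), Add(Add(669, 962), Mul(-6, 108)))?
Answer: 25558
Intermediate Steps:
Mul(Add(1155, -1129), Add(Add(669, 962), Mul(-6, 108))) = Mul(26, Add(1631, -648)) = Mul(26, 983) = 25558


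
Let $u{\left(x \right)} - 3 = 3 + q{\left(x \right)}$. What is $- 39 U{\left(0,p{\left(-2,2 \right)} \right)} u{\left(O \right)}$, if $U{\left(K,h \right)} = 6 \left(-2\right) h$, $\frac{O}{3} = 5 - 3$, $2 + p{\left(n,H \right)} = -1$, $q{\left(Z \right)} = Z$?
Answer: $-16848$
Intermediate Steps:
$p{\left(n,H \right)} = -3$ ($p{\left(n,H \right)} = -2 - 1 = -3$)
$O = 6$ ($O = 3 \left(5 - 3\right) = 3 \cdot 2 = 6$)
$u{\left(x \right)} = 6 + x$ ($u{\left(x \right)} = 3 + \left(3 + x\right) = 6 + x$)
$U{\left(K,h \right)} = - 12 h$
$- 39 U{\left(0,p{\left(-2,2 \right)} \right)} u{\left(O \right)} = - 39 \left(\left(-12\right) \left(-3\right)\right) \left(6 + 6\right) = \left(-39\right) 36 \cdot 12 = \left(-1404\right) 12 = -16848$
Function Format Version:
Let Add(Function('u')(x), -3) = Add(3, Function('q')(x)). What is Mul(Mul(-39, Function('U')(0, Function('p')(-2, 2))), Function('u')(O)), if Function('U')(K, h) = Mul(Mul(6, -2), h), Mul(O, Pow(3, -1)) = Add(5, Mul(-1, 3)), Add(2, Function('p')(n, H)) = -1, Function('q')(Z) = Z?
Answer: -16848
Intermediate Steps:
Function('p')(n, H) = -3 (Function('p')(n, H) = Add(-2, -1) = -3)
O = 6 (O = Mul(3, Add(5, Mul(-1, 3))) = Mul(3, Add(5, -3)) = Mul(3, 2) = 6)
Function('u')(x) = Add(6, x) (Function('u')(x) = Add(3, Add(3, x)) = Add(6, x))
Function('U')(K, h) = Mul(-12, h)
Mul(Mul(-39, Function('U')(0, Function('p')(-2, 2))), Function('u')(O)) = Mul(Mul(-39, Mul(-12, -3)), Add(6, 6)) = Mul(Mul(-39, 36), 12) = Mul(-1404, 12) = -16848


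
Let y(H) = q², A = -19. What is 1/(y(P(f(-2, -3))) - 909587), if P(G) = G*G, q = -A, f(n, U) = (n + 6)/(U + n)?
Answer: -1/909226 ≈ -1.0998e-6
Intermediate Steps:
f(n, U) = (6 + n)/(U + n)
q = 19 (q = -1*(-19) = 19)
P(G) = G²
y(H) = 361 (y(H) = 19² = 361)
1/(y(P(f(-2, -3))) - 909587) = 1/(361 - 909587) = 1/(-909226) = -1/909226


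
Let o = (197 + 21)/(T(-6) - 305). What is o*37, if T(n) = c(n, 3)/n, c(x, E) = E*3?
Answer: -16132/613 ≈ -26.316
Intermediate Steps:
c(x, E) = 3*E
T(n) = 9/n (T(n) = (3*3)/n = 9/n)
o = -436/613 (o = (197 + 21)/(9/(-6) - 305) = 218/(9*(-1/6) - 305) = 218/(-3/2 - 305) = 218/(-613/2) = 218*(-2/613) = -436/613 ≈ -0.71126)
o*37 = -436/613*37 = -16132/613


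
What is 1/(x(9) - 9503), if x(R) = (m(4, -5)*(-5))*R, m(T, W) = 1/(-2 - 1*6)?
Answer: -8/75979 ≈ -0.00010529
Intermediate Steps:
m(T, W) = -1/8 (m(T, W) = 1/(-2 - 6) = 1/(-8) = -1/8)
x(R) = 5*R/8 (x(R) = (-1/8*(-5))*R = 5*R/8)
1/(x(9) - 9503) = 1/((5/8)*9 - 9503) = 1/(45/8 - 9503) = 1/(-75979/8) = -8/75979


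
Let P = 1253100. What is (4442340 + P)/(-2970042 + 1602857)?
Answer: -1139088/273437 ≈ -4.1658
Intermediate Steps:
(4442340 + P)/(-2970042 + 1602857) = (4442340 + 1253100)/(-2970042 + 1602857) = 5695440/(-1367185) = 5695440*(-1/1367185) = -1139088/273437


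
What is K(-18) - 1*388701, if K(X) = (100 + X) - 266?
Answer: -388885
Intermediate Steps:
K(X) = -166 + X
K(-18) - 1*388701 = (-166 - 18) - 1*388701 = -184 - 388701 = -388885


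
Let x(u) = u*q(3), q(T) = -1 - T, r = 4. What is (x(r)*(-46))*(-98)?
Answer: -72128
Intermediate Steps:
x(u) = -4*u (x(u) = u*(-1 - 1*3) = u*(-1 - 3) = u*(-4) = -4*u)
(x(r)*(-46))*(-98) = (-4*4*(-46))*(-98) = -16*(-46)*(-98) = 736*(-98) = -72128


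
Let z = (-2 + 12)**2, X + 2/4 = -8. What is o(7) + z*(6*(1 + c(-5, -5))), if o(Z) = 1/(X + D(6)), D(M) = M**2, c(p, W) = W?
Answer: -131998/55 ≈ -2400.0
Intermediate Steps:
X = -17/2 (X = -1/2 - 8 = -17/2 ≈ -8.5000)
o(Z) = 2/55 (o(Z) = 1/(-17/2 + 6**2) = 1/(-17/2 + 36) = 1/(55/2) = 2/55)
z = 100 (z = 10**2 = 100)
o(7) + z*(6*(1 + c(-5, -5))) = 2/55 + 100*(6*(1 - 5)) = 2/55 + 100*(6*(-4)) = 2/55 + 100*(-24) = 2/55 - 2400 = -131998/55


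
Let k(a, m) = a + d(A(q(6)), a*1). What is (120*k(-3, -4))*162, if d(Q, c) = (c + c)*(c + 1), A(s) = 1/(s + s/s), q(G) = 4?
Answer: 174960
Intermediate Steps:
A(s) = 1/(1 + s) (A(s) = 1/(s + 1) = 1/(1 + s))
d(Q, c) = 2*c*(1 + c) (d(Q, c) = (2*c)*(1 + c) = 2*c*(1 + c))
k(a, m) = a + 2*a*(1 + a) (k(a, m) = a + 2*(a*1)*(1 + a*1) = a + 2*a*(1 + a))
(120*k(-3, -4))*162 = (120*(-3*(3 + 2*(-3))))*162 = (120*(-3*(3 - 6)))*162 = (120*(-3*(-3)))*162 = (120*9)*162 = 1080*162 = 174960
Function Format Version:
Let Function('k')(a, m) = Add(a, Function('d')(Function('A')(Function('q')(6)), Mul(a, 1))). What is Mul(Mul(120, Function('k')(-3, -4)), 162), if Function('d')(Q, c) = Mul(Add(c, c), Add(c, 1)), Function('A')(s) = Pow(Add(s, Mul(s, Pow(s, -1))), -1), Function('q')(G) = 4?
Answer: 174960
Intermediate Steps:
Function('A')(s) = Pow(Add(1, s), -1) (Function('A')(s) = Pow(Add(s, 1), -1) = Pow(Add(1, s), -1))
Function('d')(Q, c) = Mul(2, c, Add(1, c)) (Function('d')(Q, c) = Mul(Mul(2, c), Add(1, c)) = Mul(2, c, Add(1, c)))
Function('k')(a, m) = Add(a, Mul(2, a, Add(1, a))) (Function('k')(a, m) = Add(a, Mul(2, Mul(a, 1), Add(1, Mul(a, 1)))) = Add(a, Mul(2, a, Add(1, a))))
Mul(Mul(120, Function('k')(-3, -4)), 162) = Mul(Mul(120, Mul(-3, Add(3, Mul(2, -3)))), 162) = Mul(Mul(120, Mul(-3, Add(3, -6))), 162) = Mul(Mul(120, Mul(-3, -3)), 162) = Mul(Mul(120, 9), 162) = Mul(1080, 162) = 174960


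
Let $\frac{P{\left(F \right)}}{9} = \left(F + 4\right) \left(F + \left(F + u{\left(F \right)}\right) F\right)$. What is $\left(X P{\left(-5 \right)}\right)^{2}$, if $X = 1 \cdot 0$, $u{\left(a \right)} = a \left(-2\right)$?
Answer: $0$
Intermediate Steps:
$u{\left(a \right)} = - 2 a$
$P{\left(F \right)} = 9 \left(4 + F\right) \left(F - F^{2}\right)$ ($P{\left(F \right)} = 9 \left(F + 4\right) \left(F + \left(F - 2 F\right) F\right) = 9 \left(4 + F\right) \left(F + - F F\right) = 9 \left(4 + F\right) \left(F - F^{2}\right)$)
$X = 0$
$\left(X P{\left(-5 \right)}\right)^{2} = \left(0 \cdot 9 \left(-5\right) \left(4 - \left(-5\right)^{2} - -15\right)\right)^{2} = \left(0 \cdot 9 \left(-5\right) \left(4 - 25 + 15\right)\right)^{2} = \left(0 \cdot 9 \left(-5\right) \left(-6\right)\right)^{2} = \left(0 \cdot 270\right)^{2} = 0^{2} = 0$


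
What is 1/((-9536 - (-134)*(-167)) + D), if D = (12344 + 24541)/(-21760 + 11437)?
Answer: -3441/109828369 ≈ -3.1331e-5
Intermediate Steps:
D = -12295/3441 (D = 36885/(-10323) = 36885*(-1/10323) = -12295/3441 ≈ -3.5731)
1/((-9536 - (-134)*(-167)) + D) = 1/((-9536 - (-134)*(-167)) - 12295/3441) = 1/((-9536 - 1*22378) - 12295/3441) = 1/((-9536 - 22378) - 12295/3441) = 1/(-31914 - 12295/3441) = 1/(-109828369/3441) = -3441/109828369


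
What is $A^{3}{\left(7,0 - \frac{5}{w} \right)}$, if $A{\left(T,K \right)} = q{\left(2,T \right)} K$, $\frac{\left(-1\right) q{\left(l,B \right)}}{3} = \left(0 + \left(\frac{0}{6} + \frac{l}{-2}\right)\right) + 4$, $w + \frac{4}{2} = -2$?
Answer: $- \frac{91125}{64} \approx -1423.8$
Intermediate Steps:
$w = -4$ ($w = -2 - 2 = -4$)
$q{\left(l,B \right)} = -12 + \frac{3 l}{2}$ ($q{\left(l,B \right)} = - 3 \left(\left(0 + \left(\frac{0}{6} + \frac{l}{-2}\right)\right) + 4\right) = - 3 \left(\left(0 + \left(0 \cdot \frac{1}{6} + l \left(- \frac{1}{2}\right)\right)\right) + 4\right) = - 3 \left(\left(0 + \left(0 - \frac{l}{2}\right)\right) + 4\right) = - 3 \left(\left(0 - \frac{l}{2}\right) + 4\right) = - 3 \left(- \frac{l}{2} + 4\right) = - 3 \left(4 - \frac{l}{2}\right) = -12 + \frac{3 l}{2}$)
$A{\left(T,K \right)} = - 9 K$ ($A{\left(T,K \right)} = \left(-12 + \frac{3}{2} \cdot 2\right) K = \left(-12 + 3\right) K = - 9 K$)
$A^{3}{\left(7,0 - \frac{5}{w} \right)} = \left(- 9 \left(0 - \frac{5}{-4}\right)\right)^{3} = \left(- 9 \left(0 - 5 \left(- \frac{1}{4}\right)\right)\right)^{3} = \left(- 9 \left(0 - - \frac{5}{4}\right)\right)^{3} = \left(- 9 \left(0 + \frac{5}{4}\right)\right)^{3} = \left(\left(-9\right) \frac{5}{4}\right)^{3} = \left(- \frac{45}{4}\right)^{3} = - \frac{91125}{64}$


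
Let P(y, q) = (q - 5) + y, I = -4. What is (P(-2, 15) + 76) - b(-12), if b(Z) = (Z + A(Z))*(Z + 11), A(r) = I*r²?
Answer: -504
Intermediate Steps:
P(y, q) = -5 + q + y (P(y, q) = (-5 + q) + y = -5 + q + y)
A(r) = -4*r²
b(Z) = (11 + Z)*(Z - 4*Z²) (b(Z) = (Z - 4*Z²)*(Z + 11) = (Z - 4*Z²)*(11 + Z) = (11 + Z)*(Z - 4*Z²))
(P(-2, 15) + 76) - b(-12) = ((-5 + 15 - 2) + 76) - (-12)*(11 - 43*(-12) - 4*(-12)²) = (8 + 76) - (-12)*(11 + 516 - 4*144) = 84 - (-12)*(11 + 516 - 576) = 84 - (-12)*(-49) = 84 - 1*588 = 84 - 588 = -504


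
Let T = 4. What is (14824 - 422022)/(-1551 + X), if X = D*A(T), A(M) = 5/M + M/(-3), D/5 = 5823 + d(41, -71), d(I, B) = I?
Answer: 1221594/11983 ≈ 101.94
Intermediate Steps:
D = 29320 (D = 5*(5823 + 41) = 5*5864 = 29320)
A(M) = 5/M - M/3 (A(M) = 5/M + M*(-⅓) = 5/M - M/3)
X = -7330/3 (X = 29320*(5/4 - ⅓*4) = 29320*(5*(¼) - 4/3) = 29320*(5/4 - 4/3) = 29320*(-1/12) = -7330/3 ≈ -2443.3)
(14824 - 422022)/(-1551 + X) = (14824 - 422022)/(-1551 - 7330/3) = -407198/(-11983/3) = -407198*(-3/11983) = 1221594/11983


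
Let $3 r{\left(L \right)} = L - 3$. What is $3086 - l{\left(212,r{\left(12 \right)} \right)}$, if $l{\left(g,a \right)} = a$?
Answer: $3083$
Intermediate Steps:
$r{\left(L \right)} = -1 + \frac{L}{3}$ ($r{\left(L \right)} = \frac{L - 3}{3} = \frac{-3 + L}{3} = -1 + \frac{L}{3}$)
$3086 - l{\left(212,r{\left(12 \right)} \right)} = 3086 - \left(-1 + \frac{1}{3} \cdot 12\right) = 3086 - \left(-1 + 4\right) = 3086 - 3 = 3083$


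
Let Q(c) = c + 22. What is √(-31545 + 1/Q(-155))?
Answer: I*√557999638/133 ≈ 177.61*I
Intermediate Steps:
Q(c) = 22 + c
√(-31545 + 1/Q(-155)) = √(-31545 + 1/(22 - 155)) = √(-31545 + 1/(-133)) = √(-31545 - 1/133) = √(-4195486/133) = I*√557999638/133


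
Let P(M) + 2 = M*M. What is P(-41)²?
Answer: 2819041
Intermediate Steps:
P(M) = -2 + M² (P(M) = -2 + M*M = -2 + M²)
P(-41)² = (-2 + (-41)²)² = (-2 + 1681)² = 1679² = 2819041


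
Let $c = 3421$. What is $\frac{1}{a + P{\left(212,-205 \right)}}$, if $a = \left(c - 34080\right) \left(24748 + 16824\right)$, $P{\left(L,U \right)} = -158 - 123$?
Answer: $- \frac{1}{1274556229} \approx -7.8459 \cdot 10^{-10}$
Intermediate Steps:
$P{\left(L,U \right)} = -281$
$a = -1274555948$ ($a = \left(3421 - 34080\right) \left(24748 + 16824\right) = \left(-30659\right) 41572 = -1274555948$)
$\frac{1}{a + P{\left(212,-205 \right)}} = \frac{1}{-1274555948 - 281} = \frac{1}{-1274556229} = - \frac{1}{1274556229}$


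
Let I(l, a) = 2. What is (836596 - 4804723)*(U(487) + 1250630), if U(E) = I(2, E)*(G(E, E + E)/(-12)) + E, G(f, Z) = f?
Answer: -9928538136435/2 ≈ -4.9643e+12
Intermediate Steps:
U(E) = 5*E/6 (U(E) = 2*(E/(-12)) + E = 2*(E*(-1/12)) + E = 2*(-E/12) + E = -E/6 + E = 5*E/6)
(836596 - 4804723)*(U(487) + 1250630) = (836596 - 4804723)*((⅚)*487 + 1250630) = -3968127*(2435/6 + 1250630) = -3968127*7506215/6 = -9928538136435/2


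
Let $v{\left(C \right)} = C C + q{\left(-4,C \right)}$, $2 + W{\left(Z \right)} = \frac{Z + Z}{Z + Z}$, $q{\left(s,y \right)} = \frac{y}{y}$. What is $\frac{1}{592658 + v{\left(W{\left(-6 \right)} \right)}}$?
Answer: $\frac{1}{592660} \approx 1.6873 \cdot 10^{-6}$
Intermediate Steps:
$q{\left(s,y \right)} = 1$
$W{\left(Z \right)} = -1$ ($W{\left(Z \right)} = -2 + \frac{Z + Z}{Z + Z} = -2 + \frac{2 Z}{2 Z} = -2 + 2 Z \frac{1}{2 Z} = -2 + 1 = -1$)
$v{\left(C \right)} = 1 + C^{2}$ ($v{\left(C \right)} = C C + 1 = C^{2} + 1 = 1 + C^{2}$)
$\frac{1}{592658 + v{\left(W{\left(-6 \right)} \right)}} = \frac{1}{592658 + \left(1 + \left(-1\right)^{2}\right)} = \frac{1}{592658 + \left(1 + 1\right)} = \frac{1}{592658 + 2} = \frac{1}{592660}$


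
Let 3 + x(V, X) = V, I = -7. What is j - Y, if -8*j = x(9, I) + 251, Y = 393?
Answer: -3401/8 ≈ -425.13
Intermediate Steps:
x(V, X) = -3 + V
j = -257/8 (j = -((-3 + 9) + 251)/8 = -(6 + 251)/8 = -⅛*257 = -257/8 ≈ -32.125)
j - Y = -257/8 - 1*393 = -257/8 - 393 = -3401/8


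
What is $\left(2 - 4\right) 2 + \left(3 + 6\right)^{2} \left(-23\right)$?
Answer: $-1867$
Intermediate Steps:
$\left(2 - 4\right) 2 + \left(3 + 6\right)^{2} \left(-23\right) = \left(-2\right) 2 + 9^{2} \left(-23\right) = -4 + 81 \left(-23\right) = -4 - 1863 = -1867$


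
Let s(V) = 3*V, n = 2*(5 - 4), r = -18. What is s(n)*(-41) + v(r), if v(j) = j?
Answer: -264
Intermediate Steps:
n = 2 (n = 2*1 = 2)
s(n)*(-41) + v(r) = (3*2)*(-41) - 18 = 6*(-41) - 18 = -246 - 18 = -264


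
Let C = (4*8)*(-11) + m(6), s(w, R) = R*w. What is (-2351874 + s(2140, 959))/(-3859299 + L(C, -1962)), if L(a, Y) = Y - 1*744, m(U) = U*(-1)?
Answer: 42802/551715 ≈ 0.077580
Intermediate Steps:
m(U) = -U
C = -358 (C = (4*8)*(-11) - 1*6 = 32*(-11) - 6 = -352 - 6 = -358)
L(a, Y) = -744 + Y (L(a, Y) = Y - 744 = -744 + Y)
(-2351874 + s(2140, 959))/(-3859299 + L(C, -1962)) = (-2351874 + 959*2140)/(-3859299 + (-744 - 1962)) = (-2351874 + 2052260)/(-3859299 - 2706) = -299614/(-3862005) = -299614*(-1/3862005) = 42802/551715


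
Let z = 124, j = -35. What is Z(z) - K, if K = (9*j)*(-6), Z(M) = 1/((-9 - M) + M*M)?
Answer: -28809269/15243 ≈ -1890.0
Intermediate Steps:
Z(M) = 1/(-9 + M² - M) (Z(M) = 1/((-9 - M) + M²) = 1/(-9 + M² - M))
K = 1890 (K = (9*(-35))*(-6) = -315*(-6) = 1890)
Z(z) - K = 1/(-9 + 124² - 1*124) - 1*1890 = 1/(-9 + 15376 - 124) - 1890 = 1/15243 - 1890 = -28809269/15243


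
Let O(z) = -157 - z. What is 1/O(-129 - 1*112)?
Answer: 1/84 ≈ 0.011905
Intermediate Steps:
1/O(-129 - 1*112) = 1/(-157 - (-129 - 1*112)) = 1/(-157 - (-129 - 112)) = 1/(-157 - 1*(-241)) = 1/(-157 + 241) = 1/84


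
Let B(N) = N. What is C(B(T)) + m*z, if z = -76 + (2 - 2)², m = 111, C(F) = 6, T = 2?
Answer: -8430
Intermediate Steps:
z = -76 (z = -76 + 0² = -76 + 0 = -76)
C(B(T)) + m*z = 6 + 111*(-76) = 6 - 8436 = -8430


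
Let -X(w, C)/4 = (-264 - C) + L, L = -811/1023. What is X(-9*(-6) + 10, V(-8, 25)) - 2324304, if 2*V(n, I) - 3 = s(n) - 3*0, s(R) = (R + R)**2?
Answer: -2376149546/1023 ≈ -2.3227e+6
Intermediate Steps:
s(R) = 4*R**2 (s(R) = (2*R)**2 = 4*R**2)
L = -811/1023 (L = -811*1/1023 = -811/1023 ≈ -0.79277)
V(n, I) = 3/2 + 2*n**2 (V(n, I) = 3/2 + (4*n**2 - 3*0)/2 = 3/2 + (4*n**2 + 0)/2 = 3/2 + (4*n**2)/2 = 3/2 + 2*n**2)
X(w, C) = 1083532/1023 + 4*C (X(w, C) = -4*((-264 - C) - 811/1023) = -4*(-270883/1023 - C) = 1083532/1023 + 4*C)
X(-9*(-6) + 10, V(-8, 25)) - 2324304 = (1083532/1023 + 4*(3/2 + 2*(-8)**2)) - 2324304 = (1083532/1023 + 4*(3/2 + 2*64)) - 2324304 = (1083532/1023 + 4*(3/2 + 128)) - 2324304 = (1083532/1023 + 4*(259/2)) - 2324304 = (1083532/1023 + 518) - 2324304 = 1613446/1023 - 2324304 = -2376149546/1023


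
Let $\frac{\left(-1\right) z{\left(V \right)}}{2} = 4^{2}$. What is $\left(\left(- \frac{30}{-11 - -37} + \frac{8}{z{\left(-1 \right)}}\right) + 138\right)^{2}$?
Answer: $\frac{50452609}{2704} \approx 18659.0$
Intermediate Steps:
$z{\left(V \right)} = -32$ ($z{\left(V \right)} = - 2 \cdot 4^{2} = \left(-2\right) 16 = -32$)
$\left(\left(- \frac{30}{-11 - -37} + \frac{8}{z{\left(-1 \right)}}\right) + 138\right)^{2} = \left(\left(- \frac{30}{-11 - -37} + \frac{8}{-32}\right) + 138\right)^{2} = \left(\left(- \frac{30}{-11 + 37} + 8 \left(- \frac{1}{32}\right)\right) + 138\right)^{2} = \left(\left(- \frac{30}{26} - \frac{1}{4}\right) + 138\right)^{2} = \left(\left(\left(-30\right) \frac{1}{26} - \frac{1}{4}\right) + 138\right)^{2} = \left(\left(- \frac{15}{13} - \frac{1}{4}\right) + 138\right)^{2} = \left(- \frac{73}{52} + 138\right)^{2} = \left(\frac{7103}{52}\right)^{2} = \frac{50452609}{2704}$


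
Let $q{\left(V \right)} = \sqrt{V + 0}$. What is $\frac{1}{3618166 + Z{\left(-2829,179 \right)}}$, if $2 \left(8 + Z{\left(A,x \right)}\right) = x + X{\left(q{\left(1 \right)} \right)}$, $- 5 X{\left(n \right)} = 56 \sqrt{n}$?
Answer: $\frac{10}{36182419} \approx 2.7638 \cdot 10^{-7}$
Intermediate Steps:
$q{\left(V \right)} = \sqrt{V}$
$X{\left(n \right)} = - \frac{56 \sqrt{n}}{5}$
$Z{\left(A,x \right)} = - \frac{68}{5} + \frac{x}{2}$ ($Z{\left(A,x \right)} = -8 + \frac{x - \frac{56 \sqrt{\sqrt{1}}}{5}}{2} = -8 + \frac{x - \frac{56 \sqrt{1}}{5}}{2} = -8 + \frac{x - \frac{56}{5}}{2} = -8 + \frac{- \frac{56}{5} + x}{2} = -8 + \left(- \frac{28}{5} + \frac{x}{2}\right) = - \frac{68}{5} + \frac{x}{2}$)
$\frac{1}{3618166 + Z{\left(-2829,179 \right)}} = \frac{1}{3618166 + \left(- \frac{68}{5} + \frac{1}{2} \cdot 179\right)} = \frac{1}{3618166 + \left(- \frac{68}{5} + \frac{179}{2}\right)} = \frac{1}{3618166 + \frac{759}{10}} = \frac{1}{\frac{36182419}{10}} = \frac{10}{36182419}$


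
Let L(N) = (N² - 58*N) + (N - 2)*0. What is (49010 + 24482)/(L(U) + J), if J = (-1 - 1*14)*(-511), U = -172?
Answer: 73492/47225 ≈ 1.5562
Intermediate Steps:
J = 7665 (J = (-1 - 14)*(-511) = -15*(-511) = 7665)
L(N) = N² - 58*N (L(N) = (N² - 58*N) + (-2 + N)*0 = (N² - 58*N) + 0 = N² - 58*N)
(49010 + 24482)/(L(U) + J) = (49010 + 24482)/(-172*(-58 - 172) + 7665) = 73492/(-172*(-230) + 7665) = 73492/(39560 + 7665) = 73492/47225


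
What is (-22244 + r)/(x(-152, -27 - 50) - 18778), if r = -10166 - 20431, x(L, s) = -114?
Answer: 52841/18892 ≈ 2.7970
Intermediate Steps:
r = -30597
(-22244 + r)/(x(-152, -27 - 50) - 18778) = (-22244 - 30597)/(-114 - 18778) = -52841/(-18892) = -52841*(-1/18892) = 52841/18892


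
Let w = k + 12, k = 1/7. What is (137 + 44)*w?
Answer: 15385/7 ≈ 2197.9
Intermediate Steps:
k = ⅐ ≈ 0.14286
w = 85/7 (w = ⅐ + 12 = 85/7 ≈ 12.143)
(137 + 44)*w = (137 + 44)*(85/7) = 181*(85/7) = 15385/7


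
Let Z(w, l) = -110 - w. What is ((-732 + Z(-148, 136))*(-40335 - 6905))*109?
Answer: 3573517040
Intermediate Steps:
((-732 + Z(-148, 136))*(-40335 - 6905))*109 = ((-732 + (-110 - 1*(-148)))*(-40335 - 6905))*109 = ((-732 + (-110 + 148))*(-47240))*109 = ((-732 + 38)*(-47240))*109 = -694*(-47240)*109 = 32784560*109 = 3573517040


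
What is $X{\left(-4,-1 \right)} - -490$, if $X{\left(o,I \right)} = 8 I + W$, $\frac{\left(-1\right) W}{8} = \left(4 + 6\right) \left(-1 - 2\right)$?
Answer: $722$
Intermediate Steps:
$W = 240$ ($W = - 8 \left(4 + 6\right) \left(-1 - 2\right) = - 8 \cdot 10 \left(-3\right) = \left(-8\right) \left(-30\right) = 240$)
$X{\left(o,I \right)} = 240 + 8 I$ ($X{\left(o,I \right)} = 8 I + 240 = 240 + 8 I$)
$X{\left(-4,-1 \right)} - -490 = \left(240 + 8 \left(-1\right)\right) - -490 = \left(240 - 8\right) + 490 = 232 + 490 = 722$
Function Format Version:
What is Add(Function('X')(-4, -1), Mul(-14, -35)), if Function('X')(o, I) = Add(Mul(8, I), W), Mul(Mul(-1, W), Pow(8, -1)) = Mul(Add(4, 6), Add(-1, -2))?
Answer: 722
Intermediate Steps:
W = 240 (W = Mul(-8, Mul(Add(4, 6), Add(-1, -2))) = Mul(-8, Mul(10, -3)) = Mul(-8, -30) = 240)
Function('X')(o, I) = Add(240, Mul(8, I)) (Function('X')(o, I) = Add(Mul(8, I), 240) = Add(240, Mul(8, I)))
Add(Function('X')(-4, -1), Mul(-14, -35)) = Add(Add(240, Mul(8, -1)), Mul(-14, -35)) = Add(Add(240, -8), 490) = Add(232, 490) = 722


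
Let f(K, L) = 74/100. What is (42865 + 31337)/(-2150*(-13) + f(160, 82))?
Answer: 3710100/1397537 ≈ 2.6547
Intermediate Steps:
f(K, L) = 37/50 (f(K, L) = 74*(1/100) = 37/50)
(42865 + 31337)/(-2150*(-13) + f(160, 82)) = (42865 + 31337)/(-2150*(-13) + 37/50) = 74202/(27950 + 37/50) = 74202/(1397537/50) = 74202*(50/1397537) = 3710100/1397537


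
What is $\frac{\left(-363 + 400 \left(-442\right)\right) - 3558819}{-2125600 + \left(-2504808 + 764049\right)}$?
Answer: $\frac{3735982}{3866359} \approx 0.96628$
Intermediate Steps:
$\frac{\left(-363 + 400 \left(-442\right)\right) - 3558819}{-2125600 + \left(-2504808 + 764049\right)} = \frac{\left(-363 - 176800\right) - 3558819}{-2125600 - 1740759} = \frac{-177163 - 3558819}{-3866359} = \left(-3735982\right) \left(- \frac{1}{3866359}\right) = \frac{3735982}{3866359}$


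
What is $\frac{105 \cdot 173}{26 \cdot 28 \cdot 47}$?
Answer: $\frac{2595}{4888} \approx 0.53089$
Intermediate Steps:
$\frac{105 \cdot 173}{26 \cdot 28 \cdot 47} = \frac{18165}{728 \cdot 47} = \frac{18165}{34216} = 18165 \cdot \frac{1}{34216} = \frac{2595}{4888}$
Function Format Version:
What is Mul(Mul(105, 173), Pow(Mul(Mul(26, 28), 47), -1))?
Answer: Rational(2595, 4888) ≈ 0.53089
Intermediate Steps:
Mul(Mul(105, 173), Pow(Mul(Mul(26, 28), 47), -1)) = Mul(18165, Pow(Mul(728, 47), -1)) = Mul(18165, Pow(34216, -1)) = Mul(18165, Rational(1, 34216)) = Rational(2595, 4888)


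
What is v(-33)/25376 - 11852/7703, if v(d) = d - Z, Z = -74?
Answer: -300440529/195471328 ≈ -1.5370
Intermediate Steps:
v(d) = 74 + d (v(d) = d - 1*(-74) = d + 74 = 74 + d)
v(-33)/25376 - 11852/7703 = (74 - 33)/25376 - 11852/7703 = 41*(1/25376) - 11852*1/7703 = 41/25376 - 11852/7703 = -300440529/195471328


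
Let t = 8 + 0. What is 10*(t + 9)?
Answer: 170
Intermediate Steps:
t = 8
10*(t + 9) = 10*(8 + 9) = 10*17 = 170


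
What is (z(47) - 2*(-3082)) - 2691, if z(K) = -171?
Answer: 3302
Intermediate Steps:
(z(47) - 2*(-3082)) - 2691 = (-171 - 2*(-3082)) - 2691 = (-171 + 6164) - 2691 = 5993 - 2691 = 3302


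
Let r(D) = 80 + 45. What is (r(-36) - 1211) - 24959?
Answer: -26045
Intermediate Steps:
r(D) = 125
(r(-36) - 1211) - 24959 = (125 - 1211) - 24959 = -1086 - 24959 = -26045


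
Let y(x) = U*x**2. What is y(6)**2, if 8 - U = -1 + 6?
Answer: 11664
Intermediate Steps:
U = 3 (U = 8 - (-1 + 6) = 8 - 1*5 = 8 - 5 = 3)
y(x) = 3*x**2
y(6)**2 = (3*6**2)**2 = (3*36)**2 = 108**2 = 11664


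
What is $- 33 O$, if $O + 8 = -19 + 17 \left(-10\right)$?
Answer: $6501$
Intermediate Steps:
$O = -197$ ($O = -8 + \left(-19 + 17 \left(-10\right)\right) = -8 - 189 = -197$)
$- 33 O = \left(-33\right) \left(-197\right) = 6501$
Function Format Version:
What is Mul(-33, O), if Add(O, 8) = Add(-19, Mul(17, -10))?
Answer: 6501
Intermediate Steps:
O = -197 (O = Add(-8, Add(-19, Mul(17, -10))) = Add(-8, Add(-19, -170)) = Add(-8, -189) = -197)
Mul(-33, O) = Mul(-33, -197) = 6501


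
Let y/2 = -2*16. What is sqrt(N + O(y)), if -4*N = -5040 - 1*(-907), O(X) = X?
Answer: sqrt(3877)/2 ≈ 31.133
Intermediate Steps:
y = -64 (y = 2*(-2*16) = 2*(-32) = -64)
N = 4133/4 (N = -(-5040 - 1*(-907))/4 = -(-5040 + 907)/4 = -1/4*(-4133) = 4133/4 ≈ 1033.3)
sqrt(N + O(y)) = sqrt(4133/4 - 64) = sqrt(3877/4) = sqrt(3877)/2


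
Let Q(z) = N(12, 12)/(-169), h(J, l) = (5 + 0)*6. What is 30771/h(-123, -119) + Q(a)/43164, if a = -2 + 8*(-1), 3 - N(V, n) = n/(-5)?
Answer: 4156772331/4052620 ≈ 1025.7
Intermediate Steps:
h(J, l) = 30 (h(J, l) = 5*6 = 30)
N(V, n) = 3 + n/5 (N(V, n) = 3 - n/(-5) = 3 - n*(-1)/5 = 3 - (-1)*n/5 = 3 + n/5)
a = -10 (a = -2 - 8 = -10)
Q(z) = -27/845 (Q(z) = (3 + (⅕)*12)/(-169) = (3 + 12/5)*(-1/169) = (27/5)*(-1/169) = -27/845)
30771/h(-123, -119) + Q(a)/43164 = 30771/30 - 27/845/43164 = 30771*(1/30) - 27/845*1/43164 = 10257/10 - 3/4052620 = 4156772331/4052620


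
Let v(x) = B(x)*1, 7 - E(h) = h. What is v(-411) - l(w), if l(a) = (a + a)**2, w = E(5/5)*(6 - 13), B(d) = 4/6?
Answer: -21166/3 ≈ -7055.3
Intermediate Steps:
B(d) = 2/3 (B(d) = 4*(1/6) = 2/3)
E(h) = 7 - h
v(x) = 2/3 (v(x) = (2/3)*1 = 2/3)
w = -42 (w = (7 - 5/5)*(6 - 13) = (7 - 5/5)*(-7) = (7 - 1*1)*(-7) = (7 - 1)*(-7) = 6*(-7) = -42)
l(a) = 4*a**2 (l(a) = (2*a)**2 = 4*a**2)
v(-411) - l(w) = 2/3 - 4*(-42)**2 = 2/3 - 4*1764 = 2/3 - 1*7056 = 2/3 - 7056 = -21166/3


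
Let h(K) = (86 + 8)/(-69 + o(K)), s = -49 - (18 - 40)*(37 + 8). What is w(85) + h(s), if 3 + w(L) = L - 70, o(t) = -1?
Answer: 373/35 ≈ 10.657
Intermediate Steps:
s = 941 (s = -49 - (-22)*45 = -49 - 1*(-990) = -49 + 990 = 941)
w(L) = -73 + L (w(L) = -3 + (L - 70) = -3 + (-70 + L) = -73 + L)
h(K) = -47/35 (h(K) = (86 + 8)/(-69 - 1) = 94/(-70) = 94*(-1/70) = -47/35)
w(85) + h(s) = (-73 + 85) - 47/35 = 12 - 47/35 = 373/35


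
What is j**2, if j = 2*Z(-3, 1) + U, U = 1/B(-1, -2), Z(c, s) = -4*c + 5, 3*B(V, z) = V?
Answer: 961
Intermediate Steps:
B(V, z) = V/3
Z(c, s) = 5 - 4*c
U = -3 (U = 1/((1/3)*(-1)) = 1/(-1/3) = -3)
j = 31 (j = 2*(5 - 4*(-3)) - 3 = 2*(5 + 12) - 3 = 2*17 - 3 = 34 - 3 = 31)
j**2 = 31**2 = 961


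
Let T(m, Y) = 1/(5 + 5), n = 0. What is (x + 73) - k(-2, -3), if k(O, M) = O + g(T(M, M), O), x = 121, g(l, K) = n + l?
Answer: 1959/10 ≈ 195.90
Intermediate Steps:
T(m, Y) = ⅒ (T(m, Y) = 1/10 = ⅒)
g(l, K) = l (g(l, K) = 0 + l = l)
k(O, M) = ⅒ + O (k(O, M) = O + ⅒ = ⅒ + O)
(x + 73) - k(-2, -3) = (121 + 73) - (⅒ - 2) = 194 - 1*(-19/10) = 194 + 19/10 = 1959/10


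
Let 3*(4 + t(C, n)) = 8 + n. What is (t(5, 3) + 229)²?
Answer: 470596/9 ≈ 52288.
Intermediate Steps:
t(C, n) = -4/3 + n/3 (t(C, n) = -4 + (8 + n)/3 = -4 + (8/3 + n/3) = -4/3 + n/3)
(t(5, 3) + 229)² = ((-4/3 + (⅓)*3) + 229)² = ((-4/3 + 1) + 229)² = (-⅓ + 229)² = (686/3)² = 470596/9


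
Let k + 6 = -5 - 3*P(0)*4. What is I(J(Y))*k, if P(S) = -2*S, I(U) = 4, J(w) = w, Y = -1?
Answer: -44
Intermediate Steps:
k = -11 (k = -6 + (-5 - (-6)*0*4) = -6 + (-5 - 3*0*4) = -6 + (-5 + 0*4) = -6 + (-5 + 0) = -6 - 5 = -11)
I(J(Y))*k = 4*(-11) = -44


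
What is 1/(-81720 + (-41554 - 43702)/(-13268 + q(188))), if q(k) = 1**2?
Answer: -13267/1084093984 ≈ -1.2238e-5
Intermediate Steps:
q(k) = 1
1/(-81720 + (-41554 - 43702)/(-13268 + q(188))) = 1/(-81720 + (-41554 - 43702)/(-13268 + 1)) = 1/(-81720 - 85256/(-13267)) = 1/(-81720 - 85256*(-1/13267)) = 1/(-81720 + 85256/13267) = 1/(-1084093984/13267) = -13267/1084093984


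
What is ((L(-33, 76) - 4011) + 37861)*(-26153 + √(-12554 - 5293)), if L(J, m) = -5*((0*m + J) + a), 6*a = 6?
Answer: -889463530 + 102030*I*√1983 ≈ -8.8946e+8 + 4.5435e+6*I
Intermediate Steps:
a = 1 (a = (⅙)*6 = 1)
L(J, m) = -5 - 5*J (L(J, m) = -5*((0*m + J) + 1) = -5*((0 + J) + 1) = -5*(J + 1) = -5*(1 + J) = -5 - 5*J)
((L(-33, 76) - 4011) + 37861)*(-26153 + √(-12554 - 5293)) = (((-5 - 5*(-33)) - 4011) + 37861)*(-26153 + √(-12554 - 5293)) = (((-5 + 165) - 4011) + 37861)*(-26153 + √(-17847)) = ((160 - 4011) + 37861)*(-26153 + 3*I*√1983) = (-3851 + 37861)*(-26153 + 3*I*√1983) = 34010*(-26153 + 3*I*√1983) = -889463530 + 102030*I*√1983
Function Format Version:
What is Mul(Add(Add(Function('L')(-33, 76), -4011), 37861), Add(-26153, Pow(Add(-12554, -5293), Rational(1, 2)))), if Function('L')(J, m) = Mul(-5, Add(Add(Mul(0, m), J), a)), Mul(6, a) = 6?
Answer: Add(-889463530, Mul(102030, I, Pow(1983, Rational(1, 2)))) ≈ Add(-8.8946e+8, Mul(4.5435e+6, I))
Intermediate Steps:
a = 1 (a = Mul(Rational(1, 6), 6) = 1)
Function('L')(J, m) = Add(-5, Mul(-5, J)) (Function('L')(J, m) = Mul(-5, Add(Add(Mul(0, m), J), 1)) = Mul(-5, Add(Add(0, J), 1)) = Mul(-5, Add(J, 1)) = Mul(-5, Add(1, J)) = Add(-5, Mul(-5, J)))
Mul(Add(Add(Function('L')(-33, 76), -4011), 37861), Add(-26153, Pow(Add(-12554, -5293), Rational(1, 2)))) = Mul(Add(Add(Add(-5, Mul(-5, -33)), -4011), 37861), Add(-26153, Pow(Add(-12554, -5293), Rational(1, 2)))) = Mul(Add(Add(Add(-5, 165), -4011), 37861), Add(-26153, Pow(-17847, Rational(1, 2)))) = Mul(Add(Add(160, -4011), 37861), Add(-26153, Mul(3, I, Pow(1983, Rational(1, 2))))) = Mul(Add(-3851, 37861), Add(-26153, Mul(3, I, Pow(1983, Rational(1, 2))))) = Mul(34010, Add(-26153, Mul(3, I, Pow(1983, Rational(1, 2))))) = Add(-889463530, Mul(102030, I, Pow(1983, Rational(1, 2))))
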